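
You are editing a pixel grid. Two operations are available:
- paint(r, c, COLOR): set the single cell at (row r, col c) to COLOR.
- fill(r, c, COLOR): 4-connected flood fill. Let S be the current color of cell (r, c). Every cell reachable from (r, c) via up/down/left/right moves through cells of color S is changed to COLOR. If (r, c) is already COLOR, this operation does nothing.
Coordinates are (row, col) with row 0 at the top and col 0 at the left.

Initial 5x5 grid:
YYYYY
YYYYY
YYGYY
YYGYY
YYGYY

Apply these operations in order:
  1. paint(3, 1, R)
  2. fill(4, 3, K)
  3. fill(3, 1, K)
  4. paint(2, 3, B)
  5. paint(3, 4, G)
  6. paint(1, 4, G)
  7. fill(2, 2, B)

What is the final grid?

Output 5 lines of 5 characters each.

After op 1 paint(3,1,R):
YYYYY
YYYYY
YYGYY
YRGYY
YYGYY
After op 2 fill(4,3,K) [21 cells changed]:
KKKKK
KKKKK
KKGKK
KRGKK
KKGKK
After op 3 fill(3,1,K) [1 cells changed]:
KKKKK
KKKKK
KKGKK
KKGKK
KKGKK
After op 4 paint(2,3,B):
KKKKK
KKKKK
KKGBK
KKGKK
KKGKK
After op 5 paint(3,4,G):
KKKKK
KKKKK
KKGBK
KKGKG
KKGKK
After op 6 paint(1,4,G):
KKKKK
KKKKG
KKGBK
KKGKG
KKGKK
After op 7 fill(2,2,B) [3 cells changed]:
KKKKK
KKKKG
KKBBK
KKBKG
KKBKK

Answer: KKKKK
KKKKG
KKBBK
KKBKG
KKBKK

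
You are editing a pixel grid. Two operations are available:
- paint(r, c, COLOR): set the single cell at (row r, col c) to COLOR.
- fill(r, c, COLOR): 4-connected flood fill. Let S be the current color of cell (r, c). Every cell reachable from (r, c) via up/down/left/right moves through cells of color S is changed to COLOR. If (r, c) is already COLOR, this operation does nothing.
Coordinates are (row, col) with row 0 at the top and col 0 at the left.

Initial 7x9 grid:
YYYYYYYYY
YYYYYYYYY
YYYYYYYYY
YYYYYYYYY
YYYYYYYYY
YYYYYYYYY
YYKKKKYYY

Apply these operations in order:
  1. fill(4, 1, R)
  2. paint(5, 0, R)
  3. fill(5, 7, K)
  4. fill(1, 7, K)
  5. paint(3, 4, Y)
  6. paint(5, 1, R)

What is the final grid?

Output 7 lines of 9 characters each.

Answer: KKKKKKKKK
KKKKKKKKK
KKKKKKKKK
KKKKYKKKK
KKKKKKKKK
KRKKKKKKK
KKKKKKKKK

Derivation:
After op 1 fill(4,1,R) [59 cells changed]:
RRRRRRRRR
RRRRRRRRR
RRRRRRRRR
RRRRRRRRR
RRRRRRRRR
RRRRRRRRR
RRKKKKRRR
After op 2 paint(5,0,R):
RRRRRRRRR
RRRRRRRRR
RRRRRRRRR
RRRRRRRRR
RRRRRRRRR
RRRRRRRRR
RRKKKKRRR
After op 3 fill(5,7,K) [59 cells changed]:
KKKKKKKKK
KKKKKKKKK
KKKKKKKKK
KKKKKKKKK
KKKKKKKKK
KKKKKKKKK
KKKKKKKKK
After op 4 fill(1,7,K) [0 cells changed]:
KKKKKKKKK
KKKKKKKKK
KKKKKKKKK
KKKKKKKKK
KKKKKKKKK
KKKKKKKKK
KKKKKKKKK
After op 5 paint(3,4,Y):
KKKKKKKKK
KKKKKKKKK
KKKKKKKKK
KKKKYKKKK
KKKKKKKKK
KKKKKKKKK
KKKKKKKKK
After op 6 paint(5,1,R):
KKKKKKKKK
KKKKKKKKK
KKKKKKKKK
KKKKYKKKK
KKKKKKKKK
KRKKKKKKK
KKKKKKKKK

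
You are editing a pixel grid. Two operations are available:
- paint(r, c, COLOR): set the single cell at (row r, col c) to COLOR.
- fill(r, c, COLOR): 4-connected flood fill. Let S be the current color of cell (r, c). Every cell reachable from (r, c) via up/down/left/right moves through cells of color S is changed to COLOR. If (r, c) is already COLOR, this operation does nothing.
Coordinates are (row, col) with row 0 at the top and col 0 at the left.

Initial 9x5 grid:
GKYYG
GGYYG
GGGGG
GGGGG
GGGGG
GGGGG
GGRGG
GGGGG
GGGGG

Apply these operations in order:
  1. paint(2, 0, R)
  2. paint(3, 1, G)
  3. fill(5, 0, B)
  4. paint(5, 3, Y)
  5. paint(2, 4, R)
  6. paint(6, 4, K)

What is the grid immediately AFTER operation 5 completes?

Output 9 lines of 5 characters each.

After op 1 paint(2,0,R):
GKYYG
GGYYG
RGGGG
GGGGG
GGGGG
GGGGG
GGRGG
GGGGG
GGGGG
After op 2 paint(3,1,G):
GKYYG
GGYYG
RGGGG
GGGGG
GGGGG
GGGGG
GGRGG
GGGGG
GGGGG
After op 3 fill(5,0,B) [38 cells changed]:
BKYYB
BBYYB
RBBBB
BBBBB
BBBBB
BBBBB
BBRBB
BBBBB
BBBBB
After op 4 paint(5,3,Y):
BKYYB
BBYYB
RBBBB
BBBBB
BBBBB
BBBYB
BBRBB
BBBBB
BBBBB
After op 5 paint(2,4,R):
BKYYB
BBYYB
RBBBR
BBBBB
BBBBB
BBBYB
BBRBB
BBBBB
BBBBB

Answer: BKYYB
BBYYB
RBBBR
BBBBB
BBBBB
BBBYB
BBRBB
BBBBB
BBBBB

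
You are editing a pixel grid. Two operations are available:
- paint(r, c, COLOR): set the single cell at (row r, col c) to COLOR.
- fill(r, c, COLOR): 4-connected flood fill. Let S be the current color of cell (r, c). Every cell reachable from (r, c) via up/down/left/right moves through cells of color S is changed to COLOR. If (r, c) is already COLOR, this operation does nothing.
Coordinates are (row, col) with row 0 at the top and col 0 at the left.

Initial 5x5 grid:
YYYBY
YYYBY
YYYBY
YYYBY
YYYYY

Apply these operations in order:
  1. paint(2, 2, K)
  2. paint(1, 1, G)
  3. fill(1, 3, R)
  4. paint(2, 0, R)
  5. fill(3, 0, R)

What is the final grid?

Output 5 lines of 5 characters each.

After op 1 paint(2,2,K):
YYYBY
YYYBY
YYKBY
YYYBY
YYYYY
After op 2 paint(1,1,G):
YYYBY
YGYBY
YYKBY
YYYBY
YYYYY
After op 3 fill(1,3,R) [4 cells changed]:
YYYRY
YGYRY
YYKRY
YYYRY
YYYYY
After op 4 paint(2,0,R):
YYYRY
YGYRY
RYKRY
YYYRY
YYYYY
After op 5 fill(3,0,R) [13 cells changed]:
YYYRR
YGYRR
RRKRR
RRRRR
RRRRR

Answer: YYYRR
YGYRR
RRKRR
RRRRR
RRRRR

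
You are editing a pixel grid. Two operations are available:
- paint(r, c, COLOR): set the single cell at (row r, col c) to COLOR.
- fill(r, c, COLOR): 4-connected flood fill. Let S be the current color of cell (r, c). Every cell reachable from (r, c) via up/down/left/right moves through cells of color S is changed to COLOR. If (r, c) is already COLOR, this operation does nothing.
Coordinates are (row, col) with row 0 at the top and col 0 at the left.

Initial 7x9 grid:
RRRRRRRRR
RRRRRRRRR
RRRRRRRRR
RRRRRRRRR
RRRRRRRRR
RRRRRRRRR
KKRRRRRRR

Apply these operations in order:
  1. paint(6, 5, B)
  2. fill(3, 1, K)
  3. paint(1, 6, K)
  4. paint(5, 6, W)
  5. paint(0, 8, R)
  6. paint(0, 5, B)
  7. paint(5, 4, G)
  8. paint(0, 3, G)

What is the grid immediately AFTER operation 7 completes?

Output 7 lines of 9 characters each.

Answer: KKKKKBKKR
KKKKKKKKK
KKKKKKKKK
KKKKKKKKK
KKKKKKKKK
KKKKGKWKK
KKKKKBKKK

Derivation:
After op 1 paint(6,5,B):
RRRRRRRRR
RRRRRRRRR
RRRRRRRRR
RRRRRRRRR
RRRRRRRRR
RRRRRRRRR
KKRRRBRRR
After op 2 fill(3,1,K) [60 cells changed]:
KKKKKKKKK
KKKKKKKKK
KKKKKKKKK
KKKKKKKKK
KKKKKKKKK
KKKKKKKKK
KKKKKBKKK
After op 3 paint(1,6,K):
KKKKKKKKK
KKKKKKKKK
KKKKKKKKK
KKKKKKKKK
KKKKKKKKK
KKKKKKKKK
KKKKKBKKK
After op 4 paint(5,6,W):
KKKKKKKKK
KKKKKKKKK
KKKKKKKKK
KKKKKKKKK
KKKKKKKKK
KKKKKKWKK
KKKKKBKKK
After op 5 paint(0,8,R):
KKKKKKKKR
KKKKKKKKK
KKKKKKKKK
KKKKKKKKK
KKKKKKKKK
KKKKKKWKK
KKKKKBKKK
After op 6 paint(0,5,B):
KKKKKBKKR
KKKKKKKKK
KKKKKKKKK
KKKKKKKKK
KKKKKKKKK
KKKKKKWKK
KKKKKBKKK
After op 7 paint(5,4,G):
KKKKKBKKR
KKKKKKKKK
KKKKKKKKK
KKKKKKKKK
KKKKKKKKK
KKKKGKWKK
KKKKKBKKK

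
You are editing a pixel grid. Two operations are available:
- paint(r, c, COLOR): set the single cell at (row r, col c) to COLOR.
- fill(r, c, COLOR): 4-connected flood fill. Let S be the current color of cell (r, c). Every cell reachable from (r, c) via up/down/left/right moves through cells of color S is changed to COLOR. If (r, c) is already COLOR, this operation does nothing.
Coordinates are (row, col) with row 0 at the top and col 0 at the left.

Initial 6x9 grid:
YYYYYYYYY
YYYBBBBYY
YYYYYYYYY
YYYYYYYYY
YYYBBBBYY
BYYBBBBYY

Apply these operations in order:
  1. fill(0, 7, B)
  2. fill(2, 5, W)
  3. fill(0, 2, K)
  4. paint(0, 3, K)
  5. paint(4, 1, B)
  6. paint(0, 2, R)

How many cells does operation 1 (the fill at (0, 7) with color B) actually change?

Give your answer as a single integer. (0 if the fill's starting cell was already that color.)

Answer: 41

Derivation:
After op 1 fill(0,7,B) [41 cells changed]:
BBBBBBBBB
BBBBBBBBB
BBBBBBBBB
BBBBBBBBB
BBBBBBBBB
BBBBBBBBB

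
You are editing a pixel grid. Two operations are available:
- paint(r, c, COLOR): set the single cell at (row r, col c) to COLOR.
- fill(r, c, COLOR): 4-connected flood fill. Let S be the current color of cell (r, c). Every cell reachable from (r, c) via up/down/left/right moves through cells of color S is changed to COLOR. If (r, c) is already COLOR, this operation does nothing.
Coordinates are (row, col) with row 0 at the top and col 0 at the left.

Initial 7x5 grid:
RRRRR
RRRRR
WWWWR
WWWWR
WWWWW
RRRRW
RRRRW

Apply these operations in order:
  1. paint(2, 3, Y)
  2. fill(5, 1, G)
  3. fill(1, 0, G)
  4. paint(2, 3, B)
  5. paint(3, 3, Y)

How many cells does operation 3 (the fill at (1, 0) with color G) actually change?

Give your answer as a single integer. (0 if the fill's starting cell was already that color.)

After op 1 paint(2,3,Y):
RRRRR
RRRRR
WWWYR
WWWWR
WWWWW
RRRRW
RRRRW
After op 2 fill(5,1,G) [8 cells changed]:
RRRRR
RRRRR
WWWYR
WWWWR
WWWWW
GGGGW
GGGGW
After op 3 fill(1,0,G) [12 cells changed]:
GGGGG
GGGGG
WWWYG
WWWWG
WWWWW
GGGGW
GGGGW

Answer: 12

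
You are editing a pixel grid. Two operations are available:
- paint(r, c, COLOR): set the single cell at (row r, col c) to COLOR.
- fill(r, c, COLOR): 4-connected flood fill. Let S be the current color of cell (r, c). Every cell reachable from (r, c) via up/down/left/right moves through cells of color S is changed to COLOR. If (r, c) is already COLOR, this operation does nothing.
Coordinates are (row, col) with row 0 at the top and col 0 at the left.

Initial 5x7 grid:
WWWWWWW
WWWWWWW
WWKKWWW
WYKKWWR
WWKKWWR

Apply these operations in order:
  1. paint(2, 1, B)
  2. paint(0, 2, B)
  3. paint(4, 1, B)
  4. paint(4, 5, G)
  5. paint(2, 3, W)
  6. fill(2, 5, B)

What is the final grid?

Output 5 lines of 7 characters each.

Answer: BBBBBBB
BBBBBBB
BBKBBBB
BYKKBBR
BBKKBGR

Derivation:
After op 1 paint(2,1,B):
WWWWWWW
WWWWWWW
WBKKWWW
WYKKWWR
WWKKWWR
After op 2 paint(0,2,B):
WWBWWWW
WWWWWWW
WBKKWWW
WYKKWWR
WWKKWWR
After op 3 paint(4,1,B):
WWBWWWW
WWWWWWW
WBKKWWW
WYKKWWR
WBKKWWR
After op 4 paint(4,5,G):
WWBWWWW
WWWWWWW
WBKKWWW
WYKKWWR
WBKKWGR
After op 5 paint(2,3,W):
WWBWWWW
WWWWWWW
WBKWWWW
WYKKWWR
WBKKWGR
After op 6 fill(2,5,B) [23 cells changed]:
BBBBBBB
BBBBBBB
BBKBBBB
BYKKBBR
BBKKBGR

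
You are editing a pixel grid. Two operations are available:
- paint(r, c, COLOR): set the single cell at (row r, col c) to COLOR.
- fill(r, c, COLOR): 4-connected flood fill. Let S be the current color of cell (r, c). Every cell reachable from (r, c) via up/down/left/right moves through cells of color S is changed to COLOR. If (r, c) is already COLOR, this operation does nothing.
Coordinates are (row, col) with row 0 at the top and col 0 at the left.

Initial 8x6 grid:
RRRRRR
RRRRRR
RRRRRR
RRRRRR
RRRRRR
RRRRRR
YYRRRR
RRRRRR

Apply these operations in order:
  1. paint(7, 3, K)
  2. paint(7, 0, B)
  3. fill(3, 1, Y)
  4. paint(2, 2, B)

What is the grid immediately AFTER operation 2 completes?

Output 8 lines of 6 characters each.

Answer: RRRRRR
RRRRRR
RRRRRR
RRRRRR
RRRRRR
RRRRRR
YYRRRR
BRRKRR

Derivation:
After op 1 paint(7,3,K):
RRRRRR
RRRRRR
RRRRRR
RRRRRR
RRRRRR
RRRRRR
YYRRRR
RRRKRR
After op 2 paint(7,0,B):
RRRRRR
RRRRRR
RRRRRR
RRRRRR
RRRRRR
RRRRRR
YYRRRR
BRRKRR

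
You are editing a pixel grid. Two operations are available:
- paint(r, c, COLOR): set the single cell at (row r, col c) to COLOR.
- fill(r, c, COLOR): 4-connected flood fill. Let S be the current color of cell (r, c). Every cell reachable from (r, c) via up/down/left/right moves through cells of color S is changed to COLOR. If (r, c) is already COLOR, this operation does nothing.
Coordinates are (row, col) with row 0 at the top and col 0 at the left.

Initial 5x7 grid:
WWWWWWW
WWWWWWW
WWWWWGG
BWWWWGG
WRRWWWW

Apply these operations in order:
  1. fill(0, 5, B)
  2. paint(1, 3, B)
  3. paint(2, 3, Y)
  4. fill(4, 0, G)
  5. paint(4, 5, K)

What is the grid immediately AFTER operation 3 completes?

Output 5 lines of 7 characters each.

After op 1 fill(0,5,B) [27 cells changed]:
BBBBBBB
BBBBBBB
BBBBBGG
BBBBBGG
WRRBBBB
After op 2 paint(1,3,B):
BBBBBBB
BBBBBBB
BBBBBGG
BBBBBGG
WRRBBBB
After op 3 paint(2,3,Y):
BBBBBBB
BBBBBBB
BBBYBGG
BBBBBGG
WRRBBBB

Answer: BBBBBBB
BBBBBBB
BBBYBGG
BBBBBGG
WRRBBBB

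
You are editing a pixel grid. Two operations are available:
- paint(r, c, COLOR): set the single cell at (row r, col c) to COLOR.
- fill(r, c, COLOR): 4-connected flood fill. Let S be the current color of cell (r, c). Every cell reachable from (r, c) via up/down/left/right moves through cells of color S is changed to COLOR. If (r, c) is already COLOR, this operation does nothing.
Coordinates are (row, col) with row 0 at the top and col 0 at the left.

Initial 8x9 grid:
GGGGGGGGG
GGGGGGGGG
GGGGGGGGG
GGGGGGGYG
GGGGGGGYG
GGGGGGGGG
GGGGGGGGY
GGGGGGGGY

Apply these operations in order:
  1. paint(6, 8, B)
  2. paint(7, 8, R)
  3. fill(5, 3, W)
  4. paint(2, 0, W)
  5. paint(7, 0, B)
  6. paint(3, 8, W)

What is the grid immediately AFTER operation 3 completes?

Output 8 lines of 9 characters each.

After op 1 paint(6,8,B):
GGGGGGGGG
GGGGGGGGG
GGGGGGGGG
GGGGGGGYG
GGGGGGGYG
GGGGGGGGG
GGGGGGGGB
GGGGGGGGY
After op 2 paint(7,8,R):
GGGGGGGGG
GGGGGGGGG
GGGGGGGGG
GGGGGGGYG
GGGGGGGYG
GGGGGGGGG
GGGGGGGGB
GGGGGGGGR
After op 3 fill(5,3,W) [68 cells changed]:
WWWWWWWWW
WWWWWWWWW
WWWWWWWWW
WWWWWWWYW
WWWWWWWYW
WWWWWWWWW
WWWWWWWWB
WWWWWWWWR

Answer: WWWWWWWWW
WWWWWWWWW
WWWWWWWWW
WWWWWWWYW
WWWWWWWYW
WWWWWWWWW
WWWWWWWWB
WWWWWWWWR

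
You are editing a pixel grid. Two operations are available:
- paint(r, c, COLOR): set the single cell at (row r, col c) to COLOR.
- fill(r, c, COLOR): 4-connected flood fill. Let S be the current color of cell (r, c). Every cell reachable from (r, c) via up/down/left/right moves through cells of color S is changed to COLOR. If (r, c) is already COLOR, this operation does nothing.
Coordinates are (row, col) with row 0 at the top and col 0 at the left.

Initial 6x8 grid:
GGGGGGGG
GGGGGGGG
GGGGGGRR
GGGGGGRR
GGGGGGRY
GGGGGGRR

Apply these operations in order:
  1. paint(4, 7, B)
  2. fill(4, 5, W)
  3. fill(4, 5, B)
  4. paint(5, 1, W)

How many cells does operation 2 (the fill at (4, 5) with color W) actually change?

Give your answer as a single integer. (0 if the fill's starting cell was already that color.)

After op 1 paint(4,7,B):
GGGGGGGG
GGGGGGGG
GGGGGGRR
GGGGGGRR
GGGGGGRB
GGGGGGRR
After op 2 fill(4,5,W) [40 cells changed]:
WWWWWWWW
WWWWWWWW
WWWWWWRR
WWWWWWRR
WWWWWWRB
WWWWWWRR

Answer: 40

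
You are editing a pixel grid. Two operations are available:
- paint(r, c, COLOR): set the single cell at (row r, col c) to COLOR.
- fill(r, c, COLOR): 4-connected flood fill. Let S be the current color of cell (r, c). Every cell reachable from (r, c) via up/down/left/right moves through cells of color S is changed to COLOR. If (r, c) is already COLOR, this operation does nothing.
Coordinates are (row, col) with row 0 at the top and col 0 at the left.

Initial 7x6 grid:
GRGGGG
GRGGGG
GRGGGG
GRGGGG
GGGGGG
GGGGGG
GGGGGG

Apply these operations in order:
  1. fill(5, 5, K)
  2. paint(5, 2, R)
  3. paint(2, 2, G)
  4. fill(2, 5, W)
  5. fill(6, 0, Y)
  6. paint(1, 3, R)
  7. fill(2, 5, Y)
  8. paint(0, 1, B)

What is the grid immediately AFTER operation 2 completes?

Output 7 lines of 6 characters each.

After op 1 fill(5,5,K) [38 cells changed]:
KRKKKK
KRKKKK
KRKKKK
KRKKKK
KKKKKK
KKKKKK
KKKKKK
After op 2 paint(5,2,R):
KRKKKK
KRKKKK
KRKKKK
KRKKKK
KKKKKK
KKRKKK
KKKKKK

Answer: KRKKKK
KRKKKK
KRKKKK
KRKKKK
KKKKKK
KKRKKK
KKKKKK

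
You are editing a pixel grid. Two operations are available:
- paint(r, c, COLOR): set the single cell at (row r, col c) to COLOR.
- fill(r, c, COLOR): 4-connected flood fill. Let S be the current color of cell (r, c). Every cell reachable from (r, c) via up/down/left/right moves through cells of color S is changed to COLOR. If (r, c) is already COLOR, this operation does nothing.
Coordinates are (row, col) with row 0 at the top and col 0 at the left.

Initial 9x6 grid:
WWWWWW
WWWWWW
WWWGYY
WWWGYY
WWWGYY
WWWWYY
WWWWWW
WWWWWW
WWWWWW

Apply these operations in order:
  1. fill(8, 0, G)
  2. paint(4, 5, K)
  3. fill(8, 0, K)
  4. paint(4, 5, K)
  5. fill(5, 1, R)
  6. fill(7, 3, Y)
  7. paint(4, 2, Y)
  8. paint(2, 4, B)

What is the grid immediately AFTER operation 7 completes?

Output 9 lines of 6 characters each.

After op 1 fill(8,0,G) [43 cells changed]:
GGGGGG
GGGGGG
GGGGYY
GGGGYY
GGGGYY
GGGGYY
GGGGGG
GGGGGG
GGGGGG
After op 2 paint(4,5,K):
GGGGGG
GGGGGG
GGGGYY
GGGGYY
GGGGYK
GGGGYY
GGGGGG
GGGGGG
GGGGGG
After op 3 fill(8,0,K) [46 cells changed]:
KKKKKK
KKKKKK
KKKKYY
KKKKYY
KKKKYK
KKKKYY
KKKKKK
KKKKKK
KKKKKK
After op 4 paint(4,5,K):
KKKKKK
KKKKKK
KKKKYY
KKKKYY
KKKKYK
KKKKYY
KKKKKK
KKKKKK
KKKKKK
After op 5 fill(5,1,R) [46 cells changed]:
RRRRRR
RRRRRR
RRRRYY
RRRRYY
RRRRYK
RRRRYY
RRRRRR
RRRRRR
RRRRRR
After op 6 fill(7,3,Y) [46 cells changed]:
YYYYYY
YYYYYY
YYYYYY
YYYYYY
YYYYYK
YYYYYY
YYYYYY
YYYYYY
YYYYYY
After op 7 paint(4,2,Y):
YYYYYY
YYYYYY
YYYYYY
YYYYYY
YYYYYK
YYYYYY
YYYYYY
YYYYYY
YYYYYY

Answer: YYYYYY
YYYYYY
YYYYYY
YYYYYY
YYYYYK
YYYYYY
YYYYYY
YYYYYY
YYYYYY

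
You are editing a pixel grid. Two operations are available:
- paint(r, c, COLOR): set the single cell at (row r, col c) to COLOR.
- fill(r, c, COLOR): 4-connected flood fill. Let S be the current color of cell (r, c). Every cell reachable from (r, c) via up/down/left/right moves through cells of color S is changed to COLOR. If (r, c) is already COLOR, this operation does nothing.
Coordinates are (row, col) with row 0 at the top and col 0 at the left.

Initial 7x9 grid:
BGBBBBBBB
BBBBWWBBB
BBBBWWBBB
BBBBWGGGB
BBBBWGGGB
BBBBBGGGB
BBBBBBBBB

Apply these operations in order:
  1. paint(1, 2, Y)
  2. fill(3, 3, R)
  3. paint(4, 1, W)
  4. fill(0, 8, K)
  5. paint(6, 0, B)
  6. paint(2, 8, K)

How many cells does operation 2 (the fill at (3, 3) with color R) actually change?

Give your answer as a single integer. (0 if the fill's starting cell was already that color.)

After op 1 paint(1,2,Y):
BGBBBBBBB
BBYBWWBBB
BBBBWWBBB
BBBBWGGGB
BBBBWGGGB
BBBBBGGGB
BBBBBBBBB
After op 2 fill(3,3,R) [46 cells changed]:
RGRRRRRRR
RRYRWWRRR
RRRRWWRRR
RRRRWGGGR
RRRRWGGGR
RRRRRGGGR
RRRRRRRRR

Answer: 46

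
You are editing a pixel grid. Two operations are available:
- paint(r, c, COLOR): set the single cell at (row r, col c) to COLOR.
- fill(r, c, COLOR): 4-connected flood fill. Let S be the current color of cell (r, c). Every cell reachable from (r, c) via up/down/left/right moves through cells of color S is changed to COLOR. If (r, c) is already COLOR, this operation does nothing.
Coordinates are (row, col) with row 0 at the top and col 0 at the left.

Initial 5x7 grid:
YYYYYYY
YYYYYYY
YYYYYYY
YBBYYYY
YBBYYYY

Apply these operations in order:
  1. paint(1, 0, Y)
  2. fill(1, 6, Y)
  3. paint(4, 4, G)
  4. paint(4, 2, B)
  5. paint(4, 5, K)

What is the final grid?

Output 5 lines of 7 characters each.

Answer: YYYYYYY
YYYYYYY
YYYYYYY
YBBYYYY
YBBYGKY

Derivation:
After op 1 paint(1,0,Y):
YYYYYYY
YYYYYYY
YYYYYYY
YBBYYYY
YBBYYYY
After op 2 fill(1,6,Y) [0 cells changed]:
YYYYYYY
YYYYYYY
YYYYYYY
YBBYYYY
YBBYYYY
After op 3 paint(4,4,G):
YYYYYYY
YYYYYYY
YYYYYYY
YBBYYYY
YBBYGYY
After op 4 paint(4,2,B):
YYYYYYY
YYYYYYY
YYYYYYY
YBBYYYY
YBBYGYY
After op 5 paint(4,5,K):
YYYYYYY
YYYYYYY
YYYYYYY
YBBYYYY
YBBYGKY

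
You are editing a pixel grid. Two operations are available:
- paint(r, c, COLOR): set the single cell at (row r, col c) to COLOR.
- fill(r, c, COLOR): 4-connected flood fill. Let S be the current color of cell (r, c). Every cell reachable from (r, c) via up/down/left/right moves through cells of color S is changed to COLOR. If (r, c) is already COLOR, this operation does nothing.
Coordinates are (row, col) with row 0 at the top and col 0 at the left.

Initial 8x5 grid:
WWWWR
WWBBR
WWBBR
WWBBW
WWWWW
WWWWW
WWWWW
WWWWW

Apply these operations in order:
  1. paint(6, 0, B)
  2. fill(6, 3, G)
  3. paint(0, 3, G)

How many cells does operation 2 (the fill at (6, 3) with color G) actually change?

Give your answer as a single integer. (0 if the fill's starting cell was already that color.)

After op 1 paint(6,0,B):
WWWWR
WWBBR
WWBBR
WWBBW
WWWWW
WWWWW
BWWWW
WWWWW
After op 2 fill(6,3,G) [30 cells changed]:
GGGGR
GGBBR
GGBBR
GGBBG
GGGGG
GGGGG
BGGGG
GGGGG

Answer: 30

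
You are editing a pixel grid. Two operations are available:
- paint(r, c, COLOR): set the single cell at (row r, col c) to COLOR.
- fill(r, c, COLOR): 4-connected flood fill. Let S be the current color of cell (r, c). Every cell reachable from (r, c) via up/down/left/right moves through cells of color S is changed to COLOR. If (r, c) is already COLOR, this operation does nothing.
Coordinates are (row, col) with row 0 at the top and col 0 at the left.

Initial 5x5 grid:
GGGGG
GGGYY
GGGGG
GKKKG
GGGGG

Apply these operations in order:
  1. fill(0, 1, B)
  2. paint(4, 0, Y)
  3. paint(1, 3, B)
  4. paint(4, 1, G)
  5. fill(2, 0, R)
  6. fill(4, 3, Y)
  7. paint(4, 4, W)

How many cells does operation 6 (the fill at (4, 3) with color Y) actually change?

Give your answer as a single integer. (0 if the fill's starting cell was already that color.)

Answer: 19

Derivation:
After op 1 fill(0,1,B) [20 cells changed]:
BBBBB
BBBYY
BBBBB
BKKKB
BBBBB
After op 2 paint(4,0,Y):
BBBBB
BBBYY
BBBBB
BKKKB
YBBBB
After op 3 paint(1,3,B):
BBBBB
BBBBY
BBBBB
BKKKB
YBBBB
After op 4 paint(4,1,G):
BBBBB
BBBBY
BBBBB
BKKKB
YGBBB
After op 5 fill(2,0,R) [19 cells changed]:
RRRRR
RRRRY
RRRRR
RKKKR
YGRRR
After op 6 fill(4,3,Y) [19 cells changed]:
YYYYY
YYYYY
YYYYY
YKKKY
YGYYY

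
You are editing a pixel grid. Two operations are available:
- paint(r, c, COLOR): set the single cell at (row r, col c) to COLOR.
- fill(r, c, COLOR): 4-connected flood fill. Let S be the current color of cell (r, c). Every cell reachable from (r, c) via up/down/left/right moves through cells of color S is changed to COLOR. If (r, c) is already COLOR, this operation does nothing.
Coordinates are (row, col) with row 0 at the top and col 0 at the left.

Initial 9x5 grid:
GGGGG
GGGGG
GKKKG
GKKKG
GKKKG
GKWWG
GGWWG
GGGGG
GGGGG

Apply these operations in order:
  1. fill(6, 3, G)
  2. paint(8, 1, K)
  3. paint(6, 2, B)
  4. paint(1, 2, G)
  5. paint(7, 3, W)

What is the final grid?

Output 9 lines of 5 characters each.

After op 1 fill(6,3,G) [4 cells changed]:
GGGGG
GGGGG
GKKKG
GKKKG
GKKKG
GKGGG
GGGGG
GGGGG
GGGGG
After op 2 paint(8,1,K):
GGGGG
GGGGG
GKKKG
GKKKG
GKKKG
GKGGG
GGGGG
GGGGG
GKGGG
After op 3 paint(6,2,B):
GGGGG
GGGGG
GKKKG
GKKKG
GKKKG
GKGGG
GGBGG
GGGGG
GKGGG
After op 4 paint(1,2,G):
GGGGG
GGGGG
GKKKG
GKKKG
GKKKG
GKGGG
GGBGG
GGGGG
GKGGG
After op 5 paint(7,3,W):
GGGGG
GGGGG
GKKKG
GKKKG
GKKKG
GKGGG
GGBGG
GGGWG
GKGGG

Answer: GGGGG
GGGGG
GKKKG
GKKKG
GKKKG
GKGGG
GGBGG
GGGWG
GKGGG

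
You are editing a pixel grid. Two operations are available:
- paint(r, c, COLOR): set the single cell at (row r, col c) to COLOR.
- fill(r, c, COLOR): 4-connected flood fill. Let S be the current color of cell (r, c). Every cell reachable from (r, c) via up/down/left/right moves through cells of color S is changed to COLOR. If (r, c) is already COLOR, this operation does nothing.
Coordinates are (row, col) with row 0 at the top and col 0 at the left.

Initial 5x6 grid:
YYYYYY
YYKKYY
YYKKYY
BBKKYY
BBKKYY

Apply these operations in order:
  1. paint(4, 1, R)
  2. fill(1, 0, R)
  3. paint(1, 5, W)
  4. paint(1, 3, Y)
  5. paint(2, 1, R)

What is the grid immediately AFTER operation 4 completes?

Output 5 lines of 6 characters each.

After op 1 paint(4,1,R):
YYYYYY
YYKKYY
YYKKYY
BBKKYY
BRKKYY
After op 2 fill(1,0,R) [18 cells changed]:
RRRRRR
RRKKRR
RRKKRR
BBKKRR
BRKKRR
After op 3 paint(1,5,W):
RRRRRR
RRKKRW
RRKKRR
BBKKRR
BRKKRR
After op 4 paint(1,3,Y):
RRRRRR
RRKYRW
RRKKRR
BBKKRR
BRKKRR

Answer: RRRRRR
RRKYRW
RRKKRR
BBKKRR
BRKKRR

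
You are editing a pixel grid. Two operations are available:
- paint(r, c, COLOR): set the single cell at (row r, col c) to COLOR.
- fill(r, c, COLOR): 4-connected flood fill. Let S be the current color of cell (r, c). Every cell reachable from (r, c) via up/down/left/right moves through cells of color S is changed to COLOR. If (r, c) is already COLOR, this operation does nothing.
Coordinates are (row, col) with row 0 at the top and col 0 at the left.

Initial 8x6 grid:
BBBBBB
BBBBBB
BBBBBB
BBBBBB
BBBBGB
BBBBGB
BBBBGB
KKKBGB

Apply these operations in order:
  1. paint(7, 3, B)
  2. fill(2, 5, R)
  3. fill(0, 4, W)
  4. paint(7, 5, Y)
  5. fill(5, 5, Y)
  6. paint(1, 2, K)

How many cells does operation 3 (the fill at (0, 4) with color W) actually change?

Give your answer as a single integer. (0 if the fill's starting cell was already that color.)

After op 1 paint(7,3,B):
BBBBBB
BBBBBB
BBBBBB
BBBBBB
BBBBGB
BBBBGB
BBBBGB
KKKBGB
After op 2 fill(2,5,R) [41 cells changed]:
RRRRRR
RRRRRR
RRRRRR
RRRRRR
RRRRGR
RRRRGR
RRRRGR
KKKRGR
After op 3 fill(0,4,W) [41 cells changed]:
WWWWWW
WWWWWW
WWWWWW
WWWWWW
WWWWGW
WWWWGW
WWWWGW
KKKWGW

Answer: 41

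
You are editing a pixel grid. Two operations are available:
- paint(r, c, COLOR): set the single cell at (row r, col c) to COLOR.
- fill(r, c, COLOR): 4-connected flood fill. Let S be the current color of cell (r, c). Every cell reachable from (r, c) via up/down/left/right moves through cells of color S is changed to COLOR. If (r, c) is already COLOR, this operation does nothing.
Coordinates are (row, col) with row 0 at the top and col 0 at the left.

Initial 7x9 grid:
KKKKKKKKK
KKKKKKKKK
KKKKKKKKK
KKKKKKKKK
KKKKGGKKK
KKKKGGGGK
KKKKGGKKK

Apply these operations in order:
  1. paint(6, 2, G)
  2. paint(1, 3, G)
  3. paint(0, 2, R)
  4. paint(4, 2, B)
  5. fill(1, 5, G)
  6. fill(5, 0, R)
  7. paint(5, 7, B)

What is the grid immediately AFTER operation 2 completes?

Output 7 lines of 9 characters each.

Answer: KKKKKKKKK
KKKGKKKKK
KKKKKKKKK
KKKKKKKKK
KKKKGGKKK
KKKKGGGGK
KKGKGGKKK

Derivation:
After op 1 paint(6,2,G):
KKKKKKKKK
KKKKKKKKK
KKKKKKKKK
KKKKKKKKK
KKKKGGKKK
KKKKGGGGK
KKGKGGKKK
After op 2 paint(1,3,G):
KKKKKKKKK
KKKGKKKKK
KKKKKKKKK
KKKKKKKKK
KKKKGGKKK
KKKKGGGGK
KKGKGGKKK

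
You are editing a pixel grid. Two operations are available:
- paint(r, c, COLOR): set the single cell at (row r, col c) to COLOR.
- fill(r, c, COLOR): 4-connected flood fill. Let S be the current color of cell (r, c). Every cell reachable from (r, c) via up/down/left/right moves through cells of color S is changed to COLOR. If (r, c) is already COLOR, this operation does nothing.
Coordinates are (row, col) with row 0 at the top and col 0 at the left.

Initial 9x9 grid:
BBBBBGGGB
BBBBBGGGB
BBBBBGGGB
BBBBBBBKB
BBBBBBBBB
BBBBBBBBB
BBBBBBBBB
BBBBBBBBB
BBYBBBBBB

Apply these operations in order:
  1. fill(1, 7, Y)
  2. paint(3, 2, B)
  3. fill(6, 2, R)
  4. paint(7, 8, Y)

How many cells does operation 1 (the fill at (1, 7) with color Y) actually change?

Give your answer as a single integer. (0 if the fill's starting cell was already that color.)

Answer: 9

Derivation:
After op 1 fill(1,7,Y) [9 cells changed]:
BBBBBYYYB
BBBBBYYYB
BBBBBYYYB
BBBBBBBKB
BBBBBBBBB
BBBBBBBBB
BBBBBBBBB
BBBBBBBBB
BBYBBBBBB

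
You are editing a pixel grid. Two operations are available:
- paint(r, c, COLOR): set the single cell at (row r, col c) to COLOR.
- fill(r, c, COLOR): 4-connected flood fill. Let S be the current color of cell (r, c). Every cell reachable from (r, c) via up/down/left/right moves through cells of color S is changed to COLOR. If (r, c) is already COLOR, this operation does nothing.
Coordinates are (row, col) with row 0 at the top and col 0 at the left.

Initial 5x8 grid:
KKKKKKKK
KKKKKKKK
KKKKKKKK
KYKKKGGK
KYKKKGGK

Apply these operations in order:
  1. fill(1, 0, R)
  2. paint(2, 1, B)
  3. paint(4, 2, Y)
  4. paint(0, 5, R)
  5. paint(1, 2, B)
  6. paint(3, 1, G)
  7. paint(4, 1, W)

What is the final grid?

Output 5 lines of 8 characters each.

Answer: RRRRRRRR
RRBRRRRR
RBRRRRRR
RGRRRGGR
RWYRRGGR

Derivation:
After op 1 fill(1,0,R) [34 cells changed]:
RRRRRRRR
RRRRRRRR
RRRRRRRR
RYRRRGGR
RYRRRGGR
After op 2 paint(2,1,B):
RRRRRRRR
RRRRRRRR
RBRRRRRR
RYRRRGGR
RYRRRGGR
After op 3 paint(4,2,Y):
RRRRRRRR
RRRRRRRR
RBRRRRRR
RYRRRGGR
RYYRRGGR
After op 4 paint(0,5,R):
RRRRRRRR
RRRRRRRR
RBRRRRRR
RYRRRGGR
RYYRRGGR
After op 5 paint(1,2,B):
RRRRRRRR
RRBRRRRR
RBRRRRRR
RYRRRGGR
RYYRRGGR
After op 6 paint(3,1,G):
RRRRRRRR
RRBRRRRR
RBRRRRRR
RGRRRGGR
RYYRRGGR
After op 7 paint(4,1,W):
RRRRRRRR
RRBRRRRR
RBRRRRRR
RGRRRGGR
RWYRRGGR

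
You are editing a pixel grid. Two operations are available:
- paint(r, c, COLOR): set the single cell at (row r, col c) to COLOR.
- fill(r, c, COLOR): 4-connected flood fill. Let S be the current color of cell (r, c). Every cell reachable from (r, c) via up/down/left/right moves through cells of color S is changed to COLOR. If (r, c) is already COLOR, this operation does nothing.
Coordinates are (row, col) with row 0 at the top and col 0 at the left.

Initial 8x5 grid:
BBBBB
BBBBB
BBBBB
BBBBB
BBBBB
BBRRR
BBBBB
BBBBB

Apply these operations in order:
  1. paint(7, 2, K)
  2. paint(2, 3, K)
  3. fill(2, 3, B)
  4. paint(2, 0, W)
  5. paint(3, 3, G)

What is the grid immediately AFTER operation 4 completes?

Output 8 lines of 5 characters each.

Answer: BBBBB
BBBBB
WBBBB
BBBBB
BBBBB
BBRRR
BBBBB
BBKBB

Derivation:
After op 1 paint(7,2,K):
BBBBB
BBBBB
BBBBB
BBBBB
BBBBB
BBRRR
BBBBB
BBKBB
After op 2 paint(2,3,K):
BBBBB
BBBBB
BBBKB
BBBBB
BBBBB
BBRRR
BBBBB
BBKBB
After op 3 fill(2,3,B) [1 cells changed]:
BBBBB
BBBBB
BBBBB
BBBBB
BBBBB
BBRRR
BBBBB
BBKBB
After op 4 paint(2,0,W):
BBBBB
BBBBB
WBBBB
BBBBB
BBBBB
BBRRR
BBBBB
BBKBB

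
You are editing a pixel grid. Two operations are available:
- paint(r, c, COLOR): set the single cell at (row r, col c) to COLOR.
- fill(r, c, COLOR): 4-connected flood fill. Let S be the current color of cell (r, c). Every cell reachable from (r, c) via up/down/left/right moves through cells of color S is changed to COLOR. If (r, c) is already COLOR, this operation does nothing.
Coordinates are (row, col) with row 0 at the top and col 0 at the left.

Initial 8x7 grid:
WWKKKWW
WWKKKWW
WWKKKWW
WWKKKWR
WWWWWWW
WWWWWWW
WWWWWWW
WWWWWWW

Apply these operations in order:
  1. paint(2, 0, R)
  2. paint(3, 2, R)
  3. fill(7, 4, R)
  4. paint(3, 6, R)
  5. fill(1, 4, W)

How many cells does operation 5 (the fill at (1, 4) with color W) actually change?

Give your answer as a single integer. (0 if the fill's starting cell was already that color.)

Answer: 11

Derivation:
After op 1 paint(2,0,R):
WWKKKWW
WWKKKWW
RWKKKWW
WWKKKWR
WWWWWWW
WWWWWWW
WWWWWWW
WWWWWWW
After op 2 paint(3,2,R):
WWKKKWW
WWKKKWW
RWKKKWW
WWRKKWR
WWWWWWW
WWWWWWW
WWWWWWW
WWWWWWW
After op 3 fill(7,4,R) [42 cells changed]:
RRKKKRR
RRKKKRR
RRKKKRR
RRRKKRR
RRRRRRR
RRRRRRR
RRRRRRR
RRRRRRR
After op 4 paint(3,6,R):
RRKKKRR
RRKKKRR
RRKKKRR
RRRKKRR
RRRRRRR
RRRRRRR
RRRRRRR
RRRRRRR
After op 5 fill(1,4,W) [11 cells changed]:
RRWWWRR
RRWWWRR
RRWWWRR
RRRWWRR
RRRRRRR
RRRRRRR
RRRRRRR
RRRRRRR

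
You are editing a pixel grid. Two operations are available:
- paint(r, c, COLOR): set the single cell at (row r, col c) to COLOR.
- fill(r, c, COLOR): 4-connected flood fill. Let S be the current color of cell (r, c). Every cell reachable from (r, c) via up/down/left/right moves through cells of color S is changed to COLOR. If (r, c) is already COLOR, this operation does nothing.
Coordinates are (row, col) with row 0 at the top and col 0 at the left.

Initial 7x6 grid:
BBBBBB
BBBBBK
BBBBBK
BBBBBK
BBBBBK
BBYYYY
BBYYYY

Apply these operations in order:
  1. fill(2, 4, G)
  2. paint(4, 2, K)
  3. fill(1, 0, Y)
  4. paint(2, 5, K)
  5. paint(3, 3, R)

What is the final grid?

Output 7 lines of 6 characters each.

Answer: YYYYYY
YYYYYK
YYYYYK
YYYRYK
YYKYYK
YYYYYY
YYYYYY

Derivation:
After op 1 fill(2,4,G) [30 cells changed]:
GGGGGG
GGGGGK
GGGGGK
GGGGGK
GGGGGK
GGYYYY
GGYYYY
After op 2 paint(4,2,K):
GGGGGG
GGGGGK
GGGGGK
GGGGGK
GGKGGK
GGYYYY
GGYYYY
After op 3 fill(1,0,Y) [29 cells changed]:
YYYYYY
YYYYYK
YYYYYK
YYYYYK
YYKYYK
YYYYYY
YYYYYY
After op 4 paint(2,5,K):
YYYYYY
YYYYYK
YYYYYK
YYYYYK
YYKYYK
YYYYYY
YYYYYY
After op 5 paint(3,3,R):
YYYYYY
YYYYYK
YYYYYK
YYYRYK
YYKYYK
YYYYYY
YYYYYY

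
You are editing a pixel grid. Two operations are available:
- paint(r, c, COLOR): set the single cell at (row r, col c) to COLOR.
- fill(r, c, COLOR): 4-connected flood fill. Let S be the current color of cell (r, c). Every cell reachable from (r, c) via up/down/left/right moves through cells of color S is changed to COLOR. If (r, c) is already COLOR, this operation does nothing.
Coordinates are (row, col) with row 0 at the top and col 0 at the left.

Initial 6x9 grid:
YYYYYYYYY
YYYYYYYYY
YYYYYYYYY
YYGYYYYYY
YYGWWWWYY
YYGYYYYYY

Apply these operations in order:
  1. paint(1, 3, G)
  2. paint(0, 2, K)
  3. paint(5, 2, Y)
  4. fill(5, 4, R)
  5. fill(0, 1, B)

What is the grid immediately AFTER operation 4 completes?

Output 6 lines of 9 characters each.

After op 1 paint(1,3,G):
YYYYYYYYY
YYYGYYYYY
YYYYYYYYY
YYGYYYYYY
YYGWWWWYY
YYGYYYYYY
After op 2 paint(0,2,K):
YYKYYYYYY
YYYGYYYYY
YYYYYYYYY
YYGYYYYYY
YYGWWWWYY
YYGYYYYYY
After op 3 paint(5,2,Y):
YYKYYYYYY
YYYGYYYYY
YYYYYYYYY
YYGYYYYYY
YYGWWWWYY
YYYYYYYYY
After op 4 fill(5,4,R) [46 cells changed]:
RRKRRRRRR
RRRGRRRRR
RRRRRRRRR
RRGRRRRRR
RRGWWWWRR
RRRRRRRRR

Answer: RRKRRRRRR
RRRGRRRRR
RRRRRRRRR
RRGRRRRRR
RRGWWWWRR
RRRRRRRRR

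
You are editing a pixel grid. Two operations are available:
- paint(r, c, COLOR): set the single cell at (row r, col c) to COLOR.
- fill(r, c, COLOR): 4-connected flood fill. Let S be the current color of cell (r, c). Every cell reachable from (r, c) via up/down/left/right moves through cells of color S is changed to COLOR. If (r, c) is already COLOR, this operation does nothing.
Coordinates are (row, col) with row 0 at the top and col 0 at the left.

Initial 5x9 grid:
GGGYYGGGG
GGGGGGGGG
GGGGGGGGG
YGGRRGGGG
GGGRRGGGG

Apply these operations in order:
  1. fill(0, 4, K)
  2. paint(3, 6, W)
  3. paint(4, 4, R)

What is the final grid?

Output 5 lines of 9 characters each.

Answer: GGGKKGGGG
GGGGGGGGG
GGGGGGGGG
YGGRRGWGG
GGGRRGGGG

Derivation:
After op 1 fill(0,4,K) [2 cells changed]:
GGGKKGGGG
GGGGGGGGG
GGGGGGGGG
YGGRRGGGG
GGGRRGGGG
After op 2 paint(3,6,W):
GGGKKGGGG
GGGGGGGGG
GGGGGGGGG
YGGRRGWGG
GGGRRGGGG
After op 3 paint(4,4,R):
GGGKKGGGG
GGGGGGGGG
GGGGGGGGG
YGGRRGWGG
GGGRRGGGG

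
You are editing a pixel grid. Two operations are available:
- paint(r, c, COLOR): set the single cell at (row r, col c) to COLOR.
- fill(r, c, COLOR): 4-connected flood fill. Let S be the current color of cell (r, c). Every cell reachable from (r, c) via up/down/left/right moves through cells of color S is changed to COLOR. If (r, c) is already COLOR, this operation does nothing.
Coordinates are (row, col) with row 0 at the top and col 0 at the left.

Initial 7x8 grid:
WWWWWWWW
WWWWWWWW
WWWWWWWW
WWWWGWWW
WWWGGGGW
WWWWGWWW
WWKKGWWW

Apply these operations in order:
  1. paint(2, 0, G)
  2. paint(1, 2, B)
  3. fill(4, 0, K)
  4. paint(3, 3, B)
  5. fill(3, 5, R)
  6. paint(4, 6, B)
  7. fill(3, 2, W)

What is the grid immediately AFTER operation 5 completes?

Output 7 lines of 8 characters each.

Answer: RRRRRRRR
RRBRRRRR
GRRRRRRR
RRRBGRRR
RRRGGGGR
RRRRGRRR
RRRRGRRR

Derivation:
After op 1 paint(2,0,G):
WWWWWWWW
WWWWWWWW
GWWWWWWW
WWWWGWWW
WWWGGGGW
WWWWGWWW
WWKKGWWW
After op 2 paint(1,2,B):
WWWWWWWW
WWBWWWWW
GWWWWWWW
WWWWGWWW
WWWGGGGW
WWWWGWWW
WWKKGWWW
After op 3 fill(4,0,K) [45 cells changed]:
KKKKKKKK
KKBKKKKK
GKKKKKKK
KKKKGKKK
KKKGGGGK
KKKKGKKK
KKKKGKKK
After op 4 paint(3,3,B):
KKKKKKKK
KKBKKKKK
GKKKKKKK
KKKBGKKK
KKKGGGGK
KKKKGKKK
KKKKGKKK
After op 5 fill(3,5,R) [46 cells changed]:
RRRRRRRR
RRBRRRRR
GRRRRRRR
RRRBGRRR
RRRGGGGR
RRRRGRRR
RRRRGRRR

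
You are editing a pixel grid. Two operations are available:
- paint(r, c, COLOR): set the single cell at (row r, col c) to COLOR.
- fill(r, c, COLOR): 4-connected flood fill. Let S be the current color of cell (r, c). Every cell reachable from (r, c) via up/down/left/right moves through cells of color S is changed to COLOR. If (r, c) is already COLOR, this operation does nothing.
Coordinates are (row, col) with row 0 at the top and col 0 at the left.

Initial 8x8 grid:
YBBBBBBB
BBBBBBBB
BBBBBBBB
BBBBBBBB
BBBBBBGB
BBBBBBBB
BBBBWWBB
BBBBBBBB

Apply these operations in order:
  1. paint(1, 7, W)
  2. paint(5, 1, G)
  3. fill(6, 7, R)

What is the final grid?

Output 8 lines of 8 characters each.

After op 1 paint(1,7,W):
YBBBBBBB
BBBBBBBW
BBBBBBBB
BBBBBBBB
BBBBBBGB
BBBBBBBB
BBBBWWBB
BBBBBBBB
After op 2 paint(5,1,G):
YBBBBBBB
BBBBBBBW
BBBBBBBB
BBBBBBBB
BBBBBBGB
BGBBBBBB
BBBBWWBB
BBBBBBBB
After op 3 fill(6,7,R) [58 cells changed]:
YRRRRRRR
RRRRRRRW
RRRRRRRR
RRRRRRRR
RRRRRRGR
RGRRRRRR
RRRRWWRR
RRRRRRRR

Answer: YRRRRRRR
RRRRRRRW
RRRRRRRR
RRRRRRRR
RRRRRRGR
RGRRRRRR
RRRRWWRR
RRRRRRRR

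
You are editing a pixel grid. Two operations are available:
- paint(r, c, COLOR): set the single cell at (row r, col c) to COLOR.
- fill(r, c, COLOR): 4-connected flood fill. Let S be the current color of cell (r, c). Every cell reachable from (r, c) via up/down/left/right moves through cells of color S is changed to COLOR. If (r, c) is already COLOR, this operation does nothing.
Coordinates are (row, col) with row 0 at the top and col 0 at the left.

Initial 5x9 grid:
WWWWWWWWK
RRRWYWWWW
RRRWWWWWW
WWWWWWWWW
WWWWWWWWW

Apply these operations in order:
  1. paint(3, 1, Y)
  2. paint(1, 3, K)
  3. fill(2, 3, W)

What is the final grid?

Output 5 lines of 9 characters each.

After op 1 paint(3,1,Y):
WWWWWWWWK
RRRWYWWWW
RRRWWWWWW
WYWWWWWWW
WWWWWWWWW
After op 2 paint(1,3,K):
WWWWWWWWK
RRRKYWWWW
RRRWWWWWW
WYWWWWWWW
WWWWWWWWW
After op 3 fill(2,3,W) [0 cells changed]:
WWWWWWWWK
RRRKYWWWW
RRRWWWWWW
WYWWWWWWW
WWWWWWWWW

Answer: WWWWWWWWK
RRRKYWWWW
RRRWWWWWW
WYWWWWWWW
WWWWWWWWW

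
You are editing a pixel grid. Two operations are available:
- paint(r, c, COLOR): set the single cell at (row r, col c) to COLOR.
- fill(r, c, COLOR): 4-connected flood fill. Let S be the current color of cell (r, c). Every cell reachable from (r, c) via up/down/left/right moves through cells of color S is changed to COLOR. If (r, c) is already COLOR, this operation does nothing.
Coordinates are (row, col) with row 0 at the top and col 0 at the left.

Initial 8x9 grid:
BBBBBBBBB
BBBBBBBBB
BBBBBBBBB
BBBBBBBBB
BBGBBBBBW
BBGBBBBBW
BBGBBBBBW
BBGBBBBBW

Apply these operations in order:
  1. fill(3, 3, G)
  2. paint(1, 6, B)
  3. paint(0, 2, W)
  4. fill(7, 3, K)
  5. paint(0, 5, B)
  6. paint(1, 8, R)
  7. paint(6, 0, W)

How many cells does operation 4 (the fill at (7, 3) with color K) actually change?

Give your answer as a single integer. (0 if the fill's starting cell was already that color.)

After op 1 fill(3,3,G) [64 cells changed]:
GGGGGGGGG
GGGGGGGGG
GGGGGGGGG
GGGGGGGGG
GGGGGGGGW
GGGGGGGGW
GGGGGGGGW
GGGGGGGGW
After op 2 paint(1,6,B):
GGGGGGGGG
GGGGGGBGG
GGGGGGGGG
GGGGGGGGG
GGGGGGGGW
GGGGGGGGW
GGGGGGGGW
GGGGGGGGW
After op 3 paint(0,2,W):
GGWGGGGGG
GGGGGGBGG
GGGGGGGGG
GGGGGGGGG
GGGGGGGGW
GGGGGGGGW
GGGGGGGGW
GGGGGGGGW
After op 4 fill(7,3,K) [66 cells changed]:
KKWKKKKKK
KKKKKKBKK
KKKKKKKKK
KKKKKKKKK
KKKKKKKKW
KKKKKKKKW
KKKKKKKKW
KKKKKKKKW

Answer: 66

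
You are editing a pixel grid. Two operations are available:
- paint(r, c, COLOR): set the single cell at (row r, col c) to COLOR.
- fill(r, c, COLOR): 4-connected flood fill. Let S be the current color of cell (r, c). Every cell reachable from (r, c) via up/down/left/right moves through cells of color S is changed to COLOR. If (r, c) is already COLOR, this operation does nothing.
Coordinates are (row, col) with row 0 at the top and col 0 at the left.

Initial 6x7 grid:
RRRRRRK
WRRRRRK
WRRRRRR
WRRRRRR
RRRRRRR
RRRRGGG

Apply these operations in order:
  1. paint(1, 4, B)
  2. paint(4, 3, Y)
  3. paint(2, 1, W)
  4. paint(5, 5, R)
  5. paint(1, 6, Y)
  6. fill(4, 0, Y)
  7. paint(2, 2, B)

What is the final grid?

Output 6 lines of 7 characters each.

Answer: YYYYYYK
WYYYBYY
WWBYYYY
WYYYYYY
YYYYYYY
YYYYGYG

Derivation:
After op 1 paint(1,4,B):
RRRRRRK
WRRRBRK
WRRRRRR
WRRRRRR
RRRRRRR
RRRRGGG
After op 2 paint(4,3,Y):
RRRRRRK
WRRRBRK
WRRRRRR
WRRRRRR
RRRYRRR
RRRRGGG
After op 3 paint(2,1,W):
RRRRRRK
WRRRBRK
WWRRRRR
WRRRRRR
RRRYRRR
RRRRGGG
After op 4 paint(5,5,R):
RRRRRRK
WRRRBRK
WWRRRRR
WRRRRRR
RRRYRRR
RRRRGRG
After op 5 paint(1,6,Y):
RRRRRRK
WRRRBRY
WWRRRRR
WRRRRRR
RRRYRRR
RRRRGRG
After op 6 fill(4,0,Y) [32 cells changed]:
YYYYYYK
WYYYBYY
WWYYYYY
WYYYYYY
YYYYYYY
YYYYGYG
After op 7 paint(2,2,B):
YYYYYYK
WYYYBYY
WWBYYYY
WYYYYYY
YYYYYYY
YYYYGYG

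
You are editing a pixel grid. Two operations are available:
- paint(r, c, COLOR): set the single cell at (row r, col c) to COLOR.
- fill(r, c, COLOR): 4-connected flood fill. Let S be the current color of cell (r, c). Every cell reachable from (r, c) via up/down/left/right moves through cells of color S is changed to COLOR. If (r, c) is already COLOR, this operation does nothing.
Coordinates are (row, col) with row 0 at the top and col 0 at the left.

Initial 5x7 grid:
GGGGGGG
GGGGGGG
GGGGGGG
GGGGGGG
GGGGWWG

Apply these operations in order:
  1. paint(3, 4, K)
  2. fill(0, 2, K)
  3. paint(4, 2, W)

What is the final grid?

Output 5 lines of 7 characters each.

After op 1 paint(3,4,K):
GGGGGGG
GGGGGGG
GGGGGGG
GGGGKGG
GGGGWWG
After op 2 fill(0,2,K) [32 cells changed]:
KKKKKKK
KKKKKKK
KKKKKKK
KKKKKKK
KKKKWWK
After op 3 paint(4,2,W):
KKKKKKK
KKKKKKK
KKKKKKK
KKKKKKK
KKWKWWK

Answer: KKKKKKK
KKKKKKK
KKKKKKK
KKKKKKK
KKWKWWK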